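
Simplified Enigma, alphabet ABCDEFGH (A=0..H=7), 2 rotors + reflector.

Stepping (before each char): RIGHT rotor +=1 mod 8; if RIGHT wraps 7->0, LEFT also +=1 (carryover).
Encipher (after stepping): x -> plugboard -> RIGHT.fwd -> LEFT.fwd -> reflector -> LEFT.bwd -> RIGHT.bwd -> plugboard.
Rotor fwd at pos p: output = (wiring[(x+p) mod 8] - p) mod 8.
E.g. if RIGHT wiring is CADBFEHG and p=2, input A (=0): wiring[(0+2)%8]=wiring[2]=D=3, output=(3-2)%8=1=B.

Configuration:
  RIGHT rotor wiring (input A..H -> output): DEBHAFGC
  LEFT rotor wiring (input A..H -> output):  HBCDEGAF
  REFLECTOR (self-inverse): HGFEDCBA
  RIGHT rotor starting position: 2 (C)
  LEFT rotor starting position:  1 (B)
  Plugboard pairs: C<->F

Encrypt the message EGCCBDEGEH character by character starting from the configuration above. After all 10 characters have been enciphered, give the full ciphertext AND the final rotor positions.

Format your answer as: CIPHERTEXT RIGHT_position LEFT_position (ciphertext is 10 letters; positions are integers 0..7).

Answer: GCGHDEGECG 4 2

Derivation:
Char 1 ('E'): step: R->3, L=1; E->plug->E->R->H->L->G->refl->B->L'->B->R'->G->plug->G
Char 2 ('G'): step: R->4, L=1; G->plug->G->R->F->L->H->refl->A->L'->A->R'->F->plug->C
Char 3 ('C'): step: R->5, L=1; C->plug->F->R->E->L->F->refl->C->L'->C->R'->G->plug->G
Char 4 ('C'): step: R->6, L=1; C->plug->F->R->B->L->B->refl->G->L'->H->R'->H->plug->H
Char 5 ('B'): step: R->7, L=1; B->plug->B->R->E->L->F->refl->C->L'->C->R'->D->plug->D
Char 6 ('D'): step: R->0, L->2 (L advanced); D->plug->D->R->H->L->H->refl->A->L'->A->R'->E->plug->E
Char 7 ('E'): step: R->1, L=2; E->plug->E->R->E->L->G->refl->B->L'->B->R'->G->plug->G
Char 8 ('G'): step: R->2, L=2; G->plug->G->R->B->L->B->refl->G->L'->E->R'->E->plug->E
Char 9 ('E'): step: R->3, L=2; E->plug->E->R->H->L->H->refl->A->L'->A->R'->F->plug->C
Char 10 ('H'): step: R->4, L=2; H->plug->H->R->D->L->E->refl->D->L'->F->R'->G->plug->G
Final: ciphertext=GCGHDEGECG, RIGHT=4, LEFT=2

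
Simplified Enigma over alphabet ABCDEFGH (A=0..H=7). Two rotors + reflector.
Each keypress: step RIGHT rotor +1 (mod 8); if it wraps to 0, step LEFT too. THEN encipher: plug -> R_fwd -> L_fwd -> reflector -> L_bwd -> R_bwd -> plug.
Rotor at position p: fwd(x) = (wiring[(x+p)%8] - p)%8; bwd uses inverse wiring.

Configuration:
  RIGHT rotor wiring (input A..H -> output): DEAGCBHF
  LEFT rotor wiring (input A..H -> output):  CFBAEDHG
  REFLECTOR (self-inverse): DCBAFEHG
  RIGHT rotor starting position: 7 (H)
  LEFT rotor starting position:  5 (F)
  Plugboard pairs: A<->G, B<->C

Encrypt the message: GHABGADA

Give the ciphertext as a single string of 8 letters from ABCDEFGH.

Char 1 ('G'): step: R->0, L->6 (L advanced); G->plug->A->R->D->L->H->refl->G->L'->G->R'->D->plug->D
Char 2 ('H'): step: R->1, L=6; H->plug->H->R->C->L->E->refl->F->L'->H->R'->B->plug->C
Char 3 ('A'): step: R->2, L=6; A->plug->G->R->B->L->A->refl->D->L'->E->R'->B->plug->C
Char 4 ('B'): step: R->3, L=6; B->plug->C->R->G->L->G->refl->H->L'->D->R'->A->plug->G
Char 5 ('G'): step: R->4, L=6; G->plug->A->R->G->L->G->refl->H->L'->D->R'->C->plug->B
Char 6 ('A'): step: R->5, L=6; A->plug->G->R->B->L->A->refl->D->L'->E->R'->A->plug->G
Char 7 ('D'): step: R->6, L=6; D->plug->D->R->G->L->G->refl->H->L'->D->R'->H->plug->H
Char 8 ('A'): step: R->7, L=6; A->plug->G->R->C->L->E->refl->F->L'->H->R'->E->plug->E

Answer: DCCGBGHE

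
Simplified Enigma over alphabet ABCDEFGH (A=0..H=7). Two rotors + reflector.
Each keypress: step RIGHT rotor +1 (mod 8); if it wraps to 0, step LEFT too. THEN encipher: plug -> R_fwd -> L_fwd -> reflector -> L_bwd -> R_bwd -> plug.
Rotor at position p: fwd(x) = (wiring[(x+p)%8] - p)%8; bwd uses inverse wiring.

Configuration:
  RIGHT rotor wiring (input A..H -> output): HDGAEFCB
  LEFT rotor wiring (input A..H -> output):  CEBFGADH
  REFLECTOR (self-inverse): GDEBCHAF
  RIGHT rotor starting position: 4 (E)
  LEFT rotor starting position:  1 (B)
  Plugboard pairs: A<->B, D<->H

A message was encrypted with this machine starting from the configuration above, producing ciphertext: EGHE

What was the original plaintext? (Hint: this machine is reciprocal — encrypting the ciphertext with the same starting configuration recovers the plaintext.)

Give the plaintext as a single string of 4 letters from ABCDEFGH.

Answer: FCAD

Derivation:
Char 1 ('E'): step: R->5, L=1; E->plug->E->R->G->L->G->refl->A->L'->B->R'->F->plug->F
Char 2 ('G'): step: R->6, L=1; G->plug->G->R->G->L->G->refl->A->L'->B->R'->C->plug->C
Char 3 ('H'): step: R->7, L=1; H->plug->D->R->H->L->B->refl->D->L'->A->R'->B->plug->A
Char 4 ('E'): step: R->0, L->2 (L advanced); E->plug->E->R->E->L->B->refl->D->L'->B->R'->H->plug->D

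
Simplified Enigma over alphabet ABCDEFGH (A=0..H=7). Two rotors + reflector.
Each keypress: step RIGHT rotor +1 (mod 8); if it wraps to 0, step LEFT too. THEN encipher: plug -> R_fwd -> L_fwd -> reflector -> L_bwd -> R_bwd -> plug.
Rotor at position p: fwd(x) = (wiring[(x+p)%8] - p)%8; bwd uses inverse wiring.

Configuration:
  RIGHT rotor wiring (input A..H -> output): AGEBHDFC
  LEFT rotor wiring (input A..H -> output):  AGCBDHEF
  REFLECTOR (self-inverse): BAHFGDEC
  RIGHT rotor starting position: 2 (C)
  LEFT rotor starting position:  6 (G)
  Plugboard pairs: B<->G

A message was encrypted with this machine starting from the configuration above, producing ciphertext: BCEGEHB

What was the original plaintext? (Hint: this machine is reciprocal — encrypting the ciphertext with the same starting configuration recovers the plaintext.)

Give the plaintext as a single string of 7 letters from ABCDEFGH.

Answer: EFHDGCD

Derivation:
Char 1 ('B'): step: R->3, L=6; B->plug->G->R->D->L->A->refl->B->L'->H->R'->E->plug->E
Char 2 ('C'): step: R->4, L=6; C->plug->C->R->B->L->H->refl->C->L'->C->R'->F->plug->F
Char 3 ('E'): step: R->5, L=6; E->plug->E->R->B->L->H->refl->C->L'->C->R'->H->plug->H
Char 4 ('G'): step: R->6, L=6; G->plug->B->R->E->L->E->refl->G->L'->A->R'->D->plug->D
Char 5 ('E'): step: R->7, L=6; E->plug->E->R->C->L->C->refl->H->L'->B->R'->B->plug->G
Char 6 ('H'): step: R->0, L->7 (L advanced); H->plug->H->R->C->L->H->refl->C->L'->E->R'->C->plug->C
Char 7 ('B'): step: R->1, L=7; B->plug->G->R->B->L->B->refl->A->L'->G->R'->D->plug->D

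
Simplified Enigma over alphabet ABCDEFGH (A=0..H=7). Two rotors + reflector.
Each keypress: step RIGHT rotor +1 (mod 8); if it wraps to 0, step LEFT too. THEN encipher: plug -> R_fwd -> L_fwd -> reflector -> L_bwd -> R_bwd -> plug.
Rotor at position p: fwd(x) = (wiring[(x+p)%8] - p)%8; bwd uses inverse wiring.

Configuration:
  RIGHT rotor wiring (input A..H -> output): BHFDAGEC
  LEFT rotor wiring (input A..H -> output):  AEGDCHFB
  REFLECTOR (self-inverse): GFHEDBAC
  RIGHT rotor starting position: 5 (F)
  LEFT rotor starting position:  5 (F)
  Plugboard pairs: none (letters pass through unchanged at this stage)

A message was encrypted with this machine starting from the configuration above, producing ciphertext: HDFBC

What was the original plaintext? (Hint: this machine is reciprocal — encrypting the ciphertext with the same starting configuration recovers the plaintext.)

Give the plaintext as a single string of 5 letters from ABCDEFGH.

Char 1 ('H'): step: R->6, L=5; H->plug->H->R->A->L->C->refl->H->L'->E->R'->B->plug->B
Char 2 ('D'): step: R->7, L=5; D->plug->D->R->G->L->G->refl->A->L'->B->R'->F->plug->F
Char 3 ('F'): step: R->0, L->6 (L advanced); F->plug->F->R->G->L->E->refl->D->L'->B->R'->A->plug->A
Char 4 ('B'): step: R->1, L=6; B->plug->B->R->E->L->A->refl->G->L'->D->R'->F->plug->F
Char 5 ('C'): step: R->2, L=6; C->plug->C->R->G->L->E->refl->D->L'->B->R'->B->plug->B

Answer: BFAFB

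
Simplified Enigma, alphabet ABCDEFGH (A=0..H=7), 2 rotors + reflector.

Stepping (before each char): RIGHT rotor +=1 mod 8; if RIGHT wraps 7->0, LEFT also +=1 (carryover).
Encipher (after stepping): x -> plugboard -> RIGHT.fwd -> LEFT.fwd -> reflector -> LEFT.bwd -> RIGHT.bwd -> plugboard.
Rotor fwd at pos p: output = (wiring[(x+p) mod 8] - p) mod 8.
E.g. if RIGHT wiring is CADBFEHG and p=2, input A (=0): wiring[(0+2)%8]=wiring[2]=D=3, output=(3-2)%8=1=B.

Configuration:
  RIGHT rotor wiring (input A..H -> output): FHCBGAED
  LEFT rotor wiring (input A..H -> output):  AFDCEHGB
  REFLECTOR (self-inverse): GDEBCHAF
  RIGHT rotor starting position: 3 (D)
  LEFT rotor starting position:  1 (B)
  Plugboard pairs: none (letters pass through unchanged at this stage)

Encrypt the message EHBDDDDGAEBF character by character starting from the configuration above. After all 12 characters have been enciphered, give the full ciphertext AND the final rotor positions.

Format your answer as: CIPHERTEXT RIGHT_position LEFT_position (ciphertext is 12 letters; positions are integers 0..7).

Char 1 ('E'): step: R->4, L=1; E->plug->E->R->B->L->C->refl->E->L'->A->R'->C->plug->C
Char 2 ('H'): step: R->5, L=1; H->plug->H->R->B->L->C->refl->E->L'->A->R'->D->plug->D
Char 3 ('B'): step: R->6, L=1; B->plug->B->R->F->L->F->refl->H->L'->H->R'->C->plug->C
Char 4 ('D'): step: R->7, L=1; D->plug->D->R->D->L->D->refl->B->L'->C->R'->E->plug->E
Char 5 ('D'): step: R->0, L->2 (L advanced); D->plug->D->R->B->L->A->refl->G->L'->G->R'->E->plug->E
Char 6 ('D'): step: R->1, L=2; D->plug->D->R->F->L->H->refl->F->L'->D->R'->F->plug->F
Char 7 ('D'): step: R->2, L=2; D->plug->D->R->G->L->G->refl->A->L'->B->R'->F->plug->F
Char 8 ('G'): step: R->3, L=2; G->plug->G->R->E->L->E->refl->C->L'->C->R'->F->plug->F
Char 9 ('A'): step: R->4, L=2; A->plug->A->R->C->L->C->refl->E->L'->E->R'->B->plug->B
Char 10 ('E'): step: R->5, L=2; E->plug->E->R->C->L->C->refl->E->L'->E->R'->G->plug->G
Char 11 ('B'): step: R->6, L=2; B->plug->B->R->F->L->H->refl->F->L'->D->R'->F->plug->F
Char 12 ('F'): step: R->7, L=2; F->plug->F->R->H->L->D->refl->B->L'->A->R'->C->plug->C
Final: ciphertext=CDCEEFFFBGFC, RIGHT=7, LEFT=2

Answer: CDCEEFFFBGFC 7 2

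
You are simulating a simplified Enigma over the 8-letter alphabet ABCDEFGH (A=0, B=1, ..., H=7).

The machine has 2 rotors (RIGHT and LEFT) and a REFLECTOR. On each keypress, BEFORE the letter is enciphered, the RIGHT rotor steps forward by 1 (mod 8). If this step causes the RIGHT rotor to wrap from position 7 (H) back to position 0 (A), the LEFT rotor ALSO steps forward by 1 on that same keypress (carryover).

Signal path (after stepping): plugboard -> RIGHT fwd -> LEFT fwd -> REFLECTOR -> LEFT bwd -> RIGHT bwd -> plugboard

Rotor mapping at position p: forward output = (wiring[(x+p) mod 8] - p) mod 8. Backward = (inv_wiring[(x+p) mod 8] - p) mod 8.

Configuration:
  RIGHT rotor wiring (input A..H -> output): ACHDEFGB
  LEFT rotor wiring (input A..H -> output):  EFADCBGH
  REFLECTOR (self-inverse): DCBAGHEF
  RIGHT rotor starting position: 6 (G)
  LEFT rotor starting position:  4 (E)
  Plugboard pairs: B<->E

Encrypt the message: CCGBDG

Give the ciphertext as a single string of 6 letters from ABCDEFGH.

Answer: BDEAGH

Derivation:
Char 1 ('C'): step: R->7, L=4; C->plug->C->R->D->L->D->refl->A->L'->E->R'->E->plug->B
Char 2 ('C'): step: R->0, L->5 (L advanced); C->plug->C->R->H->L->F->refl->H->L'->D->R'->D->plug->D
Char 3 ('G'): step: R->1, L=5; G->plug->G->R->A->L->E->refl->G->L'->G->R'->B->plug->E
Char 4 ('B'): step: R->2, L=5; B->plug->E->R->E->L->A->refl->D->L'->F->R'->A->plug->A
Char 5 ('D'): step: R->3, L=5; D->plug->D->R->D->L->H->refl->F->L'->H->R'->G->plug->G
Char 6 ('G'): step: R->4, L=5; G->plug->G->R->D->L->H->refl->F->L'->H->R'->H->plug->H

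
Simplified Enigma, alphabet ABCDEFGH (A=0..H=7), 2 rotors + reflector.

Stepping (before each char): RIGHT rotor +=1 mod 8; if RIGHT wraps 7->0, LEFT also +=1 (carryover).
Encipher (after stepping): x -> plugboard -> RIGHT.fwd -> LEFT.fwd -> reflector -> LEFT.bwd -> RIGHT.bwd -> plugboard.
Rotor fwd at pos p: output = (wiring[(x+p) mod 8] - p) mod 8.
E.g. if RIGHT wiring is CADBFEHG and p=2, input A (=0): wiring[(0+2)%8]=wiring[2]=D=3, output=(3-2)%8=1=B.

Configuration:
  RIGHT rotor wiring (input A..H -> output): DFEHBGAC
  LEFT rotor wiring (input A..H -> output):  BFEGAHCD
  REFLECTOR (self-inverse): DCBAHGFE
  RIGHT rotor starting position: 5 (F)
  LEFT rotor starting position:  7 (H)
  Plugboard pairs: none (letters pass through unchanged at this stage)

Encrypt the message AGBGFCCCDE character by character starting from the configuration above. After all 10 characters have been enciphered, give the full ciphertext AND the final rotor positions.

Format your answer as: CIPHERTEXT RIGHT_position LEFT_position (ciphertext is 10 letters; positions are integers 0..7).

Answer: GCHBEHEGBC 7 0

Derivation:
Char 1 ('A'): step: R->6, L=7; A->plug->A->R->C->L->G->refl->F->L'->D->R'->G->plug->G
Char 2 ('G'): step: R->7, L=7; G->plug->G->R->H->L->D->refl->A->L'->G->R'->C->plug->C
Char 3 ('B'): step: R->0, L->0 (L advanced); B->plug->B->R->F->L->H->refl->E->L'->C->R'->H->plug->H
Char 4 ('G'): step: R->1, L=0; G->plug->G->R->B->L->F->refl->G->L'->D->R'->B->plug->B
Char 5 ('F'): step: R->2, L=0; F->plug->F->R->A->L->B->refl->C->L'->G->R'->E->plug->E
Char 6 ('C'): step: R->3, L=0; C->plug->C->R->D->L->G->refl->F->L'->B->R'->H->plug->H
Char 7 ('C'): step: R->4, L=0; C->plug->C->R->E->L->A->refl->D->L'->H->R'->E->plug->E
Char 8 ('C'): step: R->5, L=0; C->plug->C->R->F->L->H->refl->E->L'->C->R'->G->plug->G
Char 9 ('D'): step: R->6, L=0; D->plug->D->R->H->L->D->refl->A->L'->E->R'->B->plug->B
Char 10 ('E'): step: R->7, L=0; E->plug->E->R->A->L->B->refl->C->L'->G->R'->C->plug->C
Final: ciphertext=GCHBEHEGBC, RIGHT=7, LEFT=0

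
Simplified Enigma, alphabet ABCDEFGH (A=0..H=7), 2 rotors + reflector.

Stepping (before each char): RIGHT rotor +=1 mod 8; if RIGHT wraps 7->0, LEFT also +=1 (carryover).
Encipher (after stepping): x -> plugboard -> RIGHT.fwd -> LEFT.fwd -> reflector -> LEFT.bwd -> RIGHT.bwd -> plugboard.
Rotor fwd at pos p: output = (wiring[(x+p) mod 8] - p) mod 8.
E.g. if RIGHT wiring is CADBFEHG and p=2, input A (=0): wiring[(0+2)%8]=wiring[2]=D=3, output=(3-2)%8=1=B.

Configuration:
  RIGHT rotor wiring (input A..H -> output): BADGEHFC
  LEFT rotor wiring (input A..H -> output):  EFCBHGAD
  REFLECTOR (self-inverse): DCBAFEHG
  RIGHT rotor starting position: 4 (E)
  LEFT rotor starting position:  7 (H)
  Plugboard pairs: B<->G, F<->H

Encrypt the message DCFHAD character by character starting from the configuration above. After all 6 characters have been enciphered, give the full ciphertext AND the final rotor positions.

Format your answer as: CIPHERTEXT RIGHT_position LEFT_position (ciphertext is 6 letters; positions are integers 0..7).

Char 1 ('D'): step: R->5, L=7; D->plug->D->R->E->L->C->refl->B->L'->H->R'->H->plug->F
Char 2 ('C'): step: R->6, L=7; C->plug->C->R->D->L->D->refl->A->L'->F->R'->E->plug->E
Char 3 ('F'): step: R->7, L=7; F->plug->H->R->G->L->H->refl->G->L'->C->R'->B->plug->G
Char 4 ('H'): step: R->0, L->0 (L advanced); H->plug->F->R->H->L->D->refl->A->L'->G->R'->D->plug->D
Char 5 ('A'): step: R->1, L=0; A->plug->A->R->H->L->D->refl->A->L'->G->R'->E->plug->E
Char 6 ('D'): step: R->2, L=0; D->plug->D->R->F->L->G->refl->H->L'->E->R'->B->plug->G
Final: ciphertext=FEGDEG, RIGHT=2, LEFT=0

Answer: FEGDEG 2 0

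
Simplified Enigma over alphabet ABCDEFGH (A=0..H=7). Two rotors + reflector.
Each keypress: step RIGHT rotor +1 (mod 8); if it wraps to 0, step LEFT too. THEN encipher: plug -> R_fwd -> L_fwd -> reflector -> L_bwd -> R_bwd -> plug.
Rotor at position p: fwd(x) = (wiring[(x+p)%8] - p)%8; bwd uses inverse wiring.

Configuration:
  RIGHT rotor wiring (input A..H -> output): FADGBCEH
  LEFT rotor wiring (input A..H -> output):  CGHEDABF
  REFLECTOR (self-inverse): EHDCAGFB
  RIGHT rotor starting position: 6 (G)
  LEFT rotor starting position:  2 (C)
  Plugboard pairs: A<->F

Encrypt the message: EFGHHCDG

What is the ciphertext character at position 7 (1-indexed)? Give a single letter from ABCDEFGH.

Char 1 ('E'): step: R->7, L=2; E->plug->E->R->H->L->E->refl->A->L'->G->R'->B->plug->B
Char 2 ('F'): step: R->0, L->3 (L advanced); F->plug->A->R->F->L->H->refl->B->L'->A->R'->B->plug->B
Char 3 ('G'): step: R->1, L=3; G->plug->G->R->G->L->D->refl->C->L'->E->R'->H->plug->H
Char 4 ('H'): step: R->2, L=3; H->plug->H->R->G->L->D->refl->C->L'->E->R'->B->plug->B
Char 5 ('H'): step: R->3, L=3; H->plug->H->R->A->L->B->refl->H->L'->F->R'->G->plug->G
Char 6 ('C'): step: R->4, L=3; C->plug->C->R->A->L->B->refl->H->L'->F->R'->A->plug->F
Char 7 ('D'): step: R->5, L=3; D->plug->D->R->A->L->B->refl->H->L'->F->R'->A->plug->F

F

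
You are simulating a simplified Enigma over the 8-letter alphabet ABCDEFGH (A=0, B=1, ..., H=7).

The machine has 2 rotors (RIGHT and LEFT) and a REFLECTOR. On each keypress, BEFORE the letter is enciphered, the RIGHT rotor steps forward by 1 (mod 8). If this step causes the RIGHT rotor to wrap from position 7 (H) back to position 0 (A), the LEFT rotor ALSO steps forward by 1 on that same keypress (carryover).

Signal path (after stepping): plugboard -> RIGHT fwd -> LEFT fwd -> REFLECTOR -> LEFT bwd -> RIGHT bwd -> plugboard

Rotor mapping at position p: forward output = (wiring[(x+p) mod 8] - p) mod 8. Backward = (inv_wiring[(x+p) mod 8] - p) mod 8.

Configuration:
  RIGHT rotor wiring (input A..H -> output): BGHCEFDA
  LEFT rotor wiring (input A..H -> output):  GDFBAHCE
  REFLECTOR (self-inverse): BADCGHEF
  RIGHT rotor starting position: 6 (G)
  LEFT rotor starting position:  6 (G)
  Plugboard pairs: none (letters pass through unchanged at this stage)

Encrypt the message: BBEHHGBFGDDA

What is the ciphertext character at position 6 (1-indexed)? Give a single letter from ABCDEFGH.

Char 1 ('B'): step: R->7, L=6; B->plug->B->R->C->L->A->refl->B->L'->H->R'->C->plug->C
Char 2 ('B'): step: R->0, L->7 (L advanced); B->plug->B->R->G->L->A->refl->B->L'->F->R'->F->plug->F
Char 3 ('E'): step: R->1, L=7; E->plug->E->R->E->L->C->refl->D->L'->H->R'->G->plug->G
Char 4 ('H'): step: R->2, L=7; H->plug->H->R->E->L->C->refl->D->L'->H->R'->G->plug->G
Char 5 ('H'): step: R->3, L=7; H->plug->H->R->E->L->C->refl->D->L'->H->R'->A->plug->A
Char 6 ('G'): step: R->4, L=7; G->plug->G->R->D->L->G->refl->E->L'->C->R'->F->plug->F

F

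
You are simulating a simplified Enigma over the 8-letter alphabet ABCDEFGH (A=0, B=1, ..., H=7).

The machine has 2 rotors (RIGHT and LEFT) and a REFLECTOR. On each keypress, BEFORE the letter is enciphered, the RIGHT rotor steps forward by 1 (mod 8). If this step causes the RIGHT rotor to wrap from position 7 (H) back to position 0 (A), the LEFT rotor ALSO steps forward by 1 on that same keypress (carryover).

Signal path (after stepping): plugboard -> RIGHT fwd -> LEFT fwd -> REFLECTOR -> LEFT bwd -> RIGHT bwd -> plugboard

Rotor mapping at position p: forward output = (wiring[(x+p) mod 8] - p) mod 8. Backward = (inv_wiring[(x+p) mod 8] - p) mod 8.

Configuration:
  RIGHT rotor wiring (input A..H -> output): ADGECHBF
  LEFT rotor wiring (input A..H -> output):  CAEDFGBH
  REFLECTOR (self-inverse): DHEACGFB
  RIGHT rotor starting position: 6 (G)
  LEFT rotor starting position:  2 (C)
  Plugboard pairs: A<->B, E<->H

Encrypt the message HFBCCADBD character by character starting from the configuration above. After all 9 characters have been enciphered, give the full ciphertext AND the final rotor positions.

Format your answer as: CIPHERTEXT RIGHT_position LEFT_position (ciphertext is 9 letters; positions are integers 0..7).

Answer: DEFABBHFH 7 3

Derivation:
Char 1 ('H'): step: R->7, L=2; H->plug->E->R->F->L->F->refl->G->L'->H->R'->D->plug->D
Char 2 ('F'): step: R->0, L->3 (L advanced); F->plug->F->R->H->L->B->refl->H->L'->F->R'->H->plug->E
Char 3 ('B'): step: R->1, L=3; B->plug->A->R->C->L->D->refl->A->L'->A->R'->F->plug->F
Char 4 ('C'): step: R->2, L=3; C->plug->C->R->A->L->A->refl->D->L'->C->R'->B->plug->A
Char 5 ('C'): step: R->3, L=3; C->plug->C->R->E->L->E->refl->C->L'->B->R'->A->plug->B
Char 6 ('A'): step: R->4, L=3; A->plug->B->R->D->L->G->refl->F->L'->G->R'->A->plug->B
Char 7 ('D'): step: R->5, L=3; D->plug->D->R->D->L->G->refl->F->L'->G->R'->E->plug->H
Char 8 ('B'): step: R->6, L=3; B->plug->A->R->D->L->G->refl->F->L'->G->R'->F->plug->F
Char 9 ('D'): step: R->7, L=3; D->plug->D->R->H->L->B->refl->H->L'->F->R'->E->plug->H
Final: ciphertext=DEFABBHFH, RIGHT=7, LEFT=3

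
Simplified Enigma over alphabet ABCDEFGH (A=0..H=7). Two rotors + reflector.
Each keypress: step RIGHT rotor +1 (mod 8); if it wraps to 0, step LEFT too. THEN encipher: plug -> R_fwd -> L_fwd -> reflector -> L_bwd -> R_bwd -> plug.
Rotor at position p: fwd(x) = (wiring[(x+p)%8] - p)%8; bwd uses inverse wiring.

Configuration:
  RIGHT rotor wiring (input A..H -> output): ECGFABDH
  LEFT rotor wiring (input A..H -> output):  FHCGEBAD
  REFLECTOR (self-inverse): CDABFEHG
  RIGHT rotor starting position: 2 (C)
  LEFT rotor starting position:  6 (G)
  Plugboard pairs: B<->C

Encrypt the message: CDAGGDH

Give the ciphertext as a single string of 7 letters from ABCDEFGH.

Answer: DBFBEED

Derivation:
Char 1 ('C'): step: R->3, L=6; C->plug->B->R->F->L->A->refl->C->L'->A->R'->D->plug->D
Char 2 ('D'): step: R->4, L=6; D->plug->D->R->D->L->B->refl->D->L'->H->R'->C->plug->B
Char 3 ('A'): step: R->5, L=6; A->plug->A->R->E->L->E->refl->F->L'->B->R'->F->plug->F
Char 4 ('G'): step: R->6, L=6; G->plug->G->R->C->L->H->refl->G->L'->G->R'->C->plug->B
Char 5 ('G'): step: R->7, L=6; G->plug->G->R->C->L->H->refl->G->L'->G->R'->E->plug->E
Char 6 ('D'): step: R->0, L->7 (L advanced); D->plug->D->R->F->L->F->refl->E->L'->A->R'->E->plug->E
Char 7 ('H'): step: R->1, L=7; H->plug->H->R->D->L->D->refl->B->L'->H->R'->D->plug->D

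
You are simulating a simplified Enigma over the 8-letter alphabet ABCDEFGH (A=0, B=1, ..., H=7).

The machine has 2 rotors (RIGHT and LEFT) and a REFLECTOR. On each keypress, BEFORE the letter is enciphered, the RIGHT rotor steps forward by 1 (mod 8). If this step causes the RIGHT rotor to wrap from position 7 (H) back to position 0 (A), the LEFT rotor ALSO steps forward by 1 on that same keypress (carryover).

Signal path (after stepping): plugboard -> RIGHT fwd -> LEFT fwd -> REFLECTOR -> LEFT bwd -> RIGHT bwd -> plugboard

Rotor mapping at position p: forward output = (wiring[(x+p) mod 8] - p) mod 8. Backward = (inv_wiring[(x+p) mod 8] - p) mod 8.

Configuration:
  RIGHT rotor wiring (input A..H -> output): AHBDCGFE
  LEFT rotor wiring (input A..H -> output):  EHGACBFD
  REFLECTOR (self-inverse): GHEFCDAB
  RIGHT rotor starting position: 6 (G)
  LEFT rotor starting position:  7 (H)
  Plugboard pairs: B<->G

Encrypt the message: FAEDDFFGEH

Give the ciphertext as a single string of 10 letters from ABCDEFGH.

Answer: EHDCCGGACA

Derivation:
Char 1 ('F'): step: R->7, L=7; F->plug->F->R->D->L->H->refl->B->L'->E->R'->E->plug->E
Char 2 ('A'): step: R->0, L->0 (L advanced); A->plug->A->R->A->L->E->refl->C->L'->E->R'->H->plug->H
Char 3 ('E'): step: R->1, L=0; E->plug->E->R->F->L->B->refl->H->L'->B->R'->D->plug->D
Char 4 ('D'): step: R->2, L=0; D->plug->D->R->E->L->C->refl->E->L'->A->R'->C->plug->C
Char 5 ('D'): step: R->3, L=0; D->plug->D->R->C->L->G->refl->A->L'->D->R'->C->plug->C
Char 6 ('F'): step: R->4, L=0; F->plug->F->R->D->L->A->refl->G->L'->C->R'->B->plug->G
Char 7 ('F'): step: R->5, L=0; F->plug->F->R->E->L->C->refl->E->L'->A->R'->B->plug->G
Char 8 ('G'): step: R->6, L=0; G->plug->B->R->G->L->F->refl->D->L'->H->R'->A->plug->A
Char 9 ('E'): step: R->7, L=0; E->plug->E->R->E->L->C->refl->E->L'->A->R'->C->plug->C
Char 10 ('H'): step: R->0, L->1 (L advanced); H->plug->H->R->E->L->A->refl->G->L'->A->R'->A->plug->A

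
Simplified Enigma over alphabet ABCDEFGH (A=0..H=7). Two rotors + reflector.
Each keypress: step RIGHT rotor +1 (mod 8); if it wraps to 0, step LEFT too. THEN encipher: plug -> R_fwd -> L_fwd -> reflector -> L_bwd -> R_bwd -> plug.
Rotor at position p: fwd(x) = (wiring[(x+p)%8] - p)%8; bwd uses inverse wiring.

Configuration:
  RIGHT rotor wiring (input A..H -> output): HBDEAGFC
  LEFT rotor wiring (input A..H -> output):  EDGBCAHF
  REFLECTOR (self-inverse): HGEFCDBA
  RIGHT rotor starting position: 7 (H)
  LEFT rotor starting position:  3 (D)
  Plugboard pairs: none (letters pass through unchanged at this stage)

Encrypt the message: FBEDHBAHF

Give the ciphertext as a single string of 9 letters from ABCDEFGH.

Answer: BDFEEHGFB

Derivation:
Char 1 ('F'): step: R->0, L->4 (L advanced); F->plug->F->R->G->L->C->refl->E->L'->B->R'->B->plug->B
Char 2 ('B'): step: R->1, L=4; B->plug->B->R->C->L->D->refl->F->L'->H->R'->D->plug->D
Char 3 ('E'): step: R->2, L=4; E->plug->E->R->D->L->B->refl->G->L'->A->R'->F->plug->F
Char 4 ('D'): step: R->3, L=4; D->plug->D->R->C->L->D->refl->F->L'->H->R'->E->plug->E
Char 5 ('H'): step: R->4, L=4; H->plug->H->R->A->L->G->refl->B->L'->D->R'->E->plug->E
Char 6 ('B'): step: R->5, L=4; B->plug->B->R->A->L->G->refl->B->L'->D->R'->H->plug->H
Char 7 ('A'): step: R->6, L=4; A->plug->A->R->H->L->F->refl->D->L'->C->R'->G->plug->G
Char 8 ('H'): step: R->7, L=4; H->plug->H->R->G->L->C->refl->E->L'->B->R'->F->plug->F
Char 9 ('F'): step: R->0, L->5 (L advanced); F->plug->F->R->G->L->E->refl->C->L'->B->R'->B->plug->B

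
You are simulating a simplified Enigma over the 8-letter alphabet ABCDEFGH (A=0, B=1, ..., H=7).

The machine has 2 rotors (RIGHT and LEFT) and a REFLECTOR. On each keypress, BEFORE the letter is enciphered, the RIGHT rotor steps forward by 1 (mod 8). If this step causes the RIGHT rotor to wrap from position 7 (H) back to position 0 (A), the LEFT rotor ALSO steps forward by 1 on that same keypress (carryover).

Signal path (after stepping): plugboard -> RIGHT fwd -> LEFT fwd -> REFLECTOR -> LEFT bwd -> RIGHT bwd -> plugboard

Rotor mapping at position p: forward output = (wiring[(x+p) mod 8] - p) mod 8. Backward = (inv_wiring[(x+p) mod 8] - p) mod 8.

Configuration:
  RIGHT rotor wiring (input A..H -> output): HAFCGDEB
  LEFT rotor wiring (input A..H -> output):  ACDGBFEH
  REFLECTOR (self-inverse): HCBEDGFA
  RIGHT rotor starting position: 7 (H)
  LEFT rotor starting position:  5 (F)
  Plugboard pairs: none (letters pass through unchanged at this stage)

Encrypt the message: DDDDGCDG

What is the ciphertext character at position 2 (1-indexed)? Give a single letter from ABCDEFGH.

Char 1 ('D'): step: R->0, L->6 (L advanced); D->plug->D->R->C->L->C->refl->B->L'->B->R'->H->plug->H
Char 2 ('D'): step: R->1, L=6; D->plug->D->R->F->L->A->refl->H->L'->H->R'->A->plug->A

A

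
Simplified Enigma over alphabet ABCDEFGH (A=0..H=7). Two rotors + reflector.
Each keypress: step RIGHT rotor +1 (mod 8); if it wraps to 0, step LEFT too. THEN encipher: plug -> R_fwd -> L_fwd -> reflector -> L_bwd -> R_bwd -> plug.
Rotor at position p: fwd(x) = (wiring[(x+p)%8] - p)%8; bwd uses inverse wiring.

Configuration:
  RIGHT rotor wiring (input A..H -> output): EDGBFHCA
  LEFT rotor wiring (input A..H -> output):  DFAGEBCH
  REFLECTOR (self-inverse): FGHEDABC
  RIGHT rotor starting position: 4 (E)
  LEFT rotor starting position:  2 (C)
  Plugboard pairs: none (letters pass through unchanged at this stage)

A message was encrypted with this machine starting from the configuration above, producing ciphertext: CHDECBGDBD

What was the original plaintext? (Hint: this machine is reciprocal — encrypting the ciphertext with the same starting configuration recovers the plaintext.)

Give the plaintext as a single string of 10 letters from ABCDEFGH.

Char 1 ('C'): step: R->5, L=2; C->plug->C->R->D->L->H->refl->C->L'->C->R'->A->plug->A
Char 2 ('H'): step: R->6, L=2; H->plug->H->R->B->L->E->refl->D->L'->H->R'->G->plug->G
Char 3 ('D'): step: R->7, L=2; D->plug->D->R->H->L->D->refl->E->L'->B->R'->A->plug->A
Char 4 ('E'): step: R->0, L->3 (L advanced); E->plug->E->R->F->L->A->refl->F->L'->H->R'->F->plug->F
Char 5 ('C'): step: R->1, L=3; C->plug->C->R->A->L->D->refl->E->L'->E->R'->D->plug->D
Char 6 ('B'): step: R->2, L=3; B->plug->B->R->H->L->F->refl->A->L'->F->R'->D->plug->D
Char 7 ('G'): step: R->3, L=3; G->plug->G->R->A->L->D->refl->E->L'->E->R'->C->plug->C
Char 8 ('D'): step: R->4, L=3; D->plug->D->R->E->L->E->refl->D->L'->A->R'->E->plug->E
Char 9 ('B'): step: R->5, L=3; B->plug->B->R->F->L->A->refl->F->L'->H->R'->D->plug->D
Char 10 ('D'): step: R->6, L=3; D->plug->D->R->F->L->A->refl->F->L'->H->R'->G->plug->G

Answer: AGAFDDCEDG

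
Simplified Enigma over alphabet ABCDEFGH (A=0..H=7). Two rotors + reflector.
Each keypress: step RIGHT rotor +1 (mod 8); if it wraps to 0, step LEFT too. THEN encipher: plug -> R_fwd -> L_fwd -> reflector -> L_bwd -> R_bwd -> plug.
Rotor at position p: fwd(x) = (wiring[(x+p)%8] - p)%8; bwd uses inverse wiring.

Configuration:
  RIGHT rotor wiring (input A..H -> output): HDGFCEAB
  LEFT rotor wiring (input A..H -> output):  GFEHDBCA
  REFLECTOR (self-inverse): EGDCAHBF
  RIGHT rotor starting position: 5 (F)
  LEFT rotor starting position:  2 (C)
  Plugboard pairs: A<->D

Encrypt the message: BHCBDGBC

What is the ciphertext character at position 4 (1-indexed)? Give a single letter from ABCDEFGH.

Char 1 ('B'): step: R->6, L=2; B->plug->B->R->D->L->H->refl->F->L'->B->R'->C->plug->C
Char 2 ('H'): step: R->7, L=2; H->plug->H->R->B->L->F->refl->H->L'->D->R'->F->plug->F
Char 3 ('C'): step: R->0, L->3 (L advanced); C->plug->C->R->G->L->C->refl->D->L'->F->R'->D->plug->A
Char 4 ('B'): step: R->1, L=3; B->plug->B->R->F->L->D->refl->C->L'->G->R'->H->plug->H

H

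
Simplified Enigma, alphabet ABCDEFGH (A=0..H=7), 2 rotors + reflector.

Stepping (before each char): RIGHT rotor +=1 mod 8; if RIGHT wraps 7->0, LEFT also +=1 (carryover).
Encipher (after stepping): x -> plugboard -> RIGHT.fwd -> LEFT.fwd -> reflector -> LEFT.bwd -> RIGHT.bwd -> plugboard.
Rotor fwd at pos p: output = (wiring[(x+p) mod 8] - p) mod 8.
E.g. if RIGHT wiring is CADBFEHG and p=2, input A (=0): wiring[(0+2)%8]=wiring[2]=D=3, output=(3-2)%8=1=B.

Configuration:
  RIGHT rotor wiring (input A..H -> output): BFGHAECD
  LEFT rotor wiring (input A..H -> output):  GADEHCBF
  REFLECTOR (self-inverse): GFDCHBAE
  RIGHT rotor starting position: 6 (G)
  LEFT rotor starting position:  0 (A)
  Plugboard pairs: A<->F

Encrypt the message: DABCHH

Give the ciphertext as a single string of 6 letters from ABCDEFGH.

Answer: CDEEBE

Derivation:
Char 1 ('D'): step: R->7, L=0; D->plug->D->R->H->L->F->refl->B->L'->G->R'->C->plug->C
Char 2 ('A'): step: R->0, L->1 (L advanced); A->plug->F->R->E->L->B->refl->F->L'->H->R'->D->plug->D
Char 3 ('B'): step: R->1, L=1; B->plug->B->R->F->L->A->refl->G->L'->D->R'->E->plug->E
Char 4 ('C'): step: R->2, L=1; C->plug->C->R->G->L->E->refl->H->L'->A->R'->E->plug->E
Char 5 ('H'): step: R->3, L=1; H->plug->H->R->D->L->G->refl->A->L'->F->R'->B->plug->B
Char 6 ('H'): step: R->4, L=1; H->plug->H->R->D->L->G->refl->A->L'->F->R'->E->plug->E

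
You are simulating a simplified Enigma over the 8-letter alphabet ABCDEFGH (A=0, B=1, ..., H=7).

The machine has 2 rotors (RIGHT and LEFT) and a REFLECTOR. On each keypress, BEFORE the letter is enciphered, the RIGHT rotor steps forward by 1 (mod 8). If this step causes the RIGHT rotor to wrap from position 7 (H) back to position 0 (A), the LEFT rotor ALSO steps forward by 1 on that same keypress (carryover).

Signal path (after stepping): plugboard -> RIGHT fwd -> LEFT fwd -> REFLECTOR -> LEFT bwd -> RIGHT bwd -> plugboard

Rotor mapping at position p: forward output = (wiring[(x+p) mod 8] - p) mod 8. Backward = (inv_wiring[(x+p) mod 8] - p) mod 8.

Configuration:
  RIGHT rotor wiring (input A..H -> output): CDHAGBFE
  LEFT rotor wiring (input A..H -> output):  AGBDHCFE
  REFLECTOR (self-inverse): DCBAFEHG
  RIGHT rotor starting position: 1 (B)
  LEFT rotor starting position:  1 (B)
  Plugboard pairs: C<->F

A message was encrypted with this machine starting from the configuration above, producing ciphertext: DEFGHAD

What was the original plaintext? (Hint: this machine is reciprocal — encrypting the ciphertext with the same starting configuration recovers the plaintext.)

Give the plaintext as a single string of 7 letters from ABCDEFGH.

Answer: EFEFADE

Derivation:
Char 1 ('D'): step: R->2, L=1; D->plug->D->R->H->L->H->refl->G->L'->D->R'->E->plug->E
Char 2 ('E'): step: R->3, L=1; E->plug->E->R->B->L->A->refl->D->L'->G->R'->C->plug->F
Char 3 ('F'): step: R->4, L=1; F->plug->C->R->B->L->A->refl->D->L'->G->R'->E->plug->E
Char 4 ('G'): step: R->5, L=1; G->plug->G->R->D->L->G->refl->H->L'->H->R'->C->plug->F
Char 5 ('H'): step: R->6, L=1; H->plug->H->R->D->L->G->refl->H->L'->H->R'->A->plug->A
Char 6 ('A'): step: R->7, L=1; A->plug->A->R->F->L->E->refl->F->L'->A->R'->D->plug->D
Char 7 ('D'): step: R->0, L->2 (L advanced); D->plug->D->R->A->L->H->refl->G->L'->G->R'->E->plug->E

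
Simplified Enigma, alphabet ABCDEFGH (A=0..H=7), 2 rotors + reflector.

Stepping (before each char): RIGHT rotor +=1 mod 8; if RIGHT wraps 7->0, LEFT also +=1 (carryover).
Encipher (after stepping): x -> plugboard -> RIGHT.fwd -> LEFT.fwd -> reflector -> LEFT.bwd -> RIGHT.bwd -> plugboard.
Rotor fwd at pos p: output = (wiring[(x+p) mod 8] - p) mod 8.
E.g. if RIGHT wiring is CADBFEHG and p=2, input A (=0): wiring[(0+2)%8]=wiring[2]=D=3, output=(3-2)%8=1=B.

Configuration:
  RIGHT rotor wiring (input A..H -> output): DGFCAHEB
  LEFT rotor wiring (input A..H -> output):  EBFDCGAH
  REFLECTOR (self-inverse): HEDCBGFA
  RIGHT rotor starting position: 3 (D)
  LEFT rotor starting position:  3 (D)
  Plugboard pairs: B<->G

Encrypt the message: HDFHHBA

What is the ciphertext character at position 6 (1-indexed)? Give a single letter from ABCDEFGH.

Char 1 ('H'): step: R->4, L=3; H->plug->H->R->G->L->G->refl->F->L'->D->R'->B->plug->G
Char 2 ('D'): step: R->5, L=3; D->plug->D->R->G->L->G->refl->F->L'->D->R'->H->plug->H
Char 3 ('F'): step: R->6, L=3; F->plug->F->R->E->L->E->refl->B->L'->F->R'->C->plug->C
Char 4 ('H'): step: R->7, L=3; H->plug->H->R->F->L->B->refl->E->L'->E->R'->B->plug->G
Char 5 ('H'): step: R->0, L->4 (L advanced); H->plug->H->R->B->L->C->refl->D->L'->D->R'->A->plug->A
Char 6 ('B'): step: R->1, L=4; B->plug->G->R->A->L->G->refl->F->L'->F->R'->A->plug->A

A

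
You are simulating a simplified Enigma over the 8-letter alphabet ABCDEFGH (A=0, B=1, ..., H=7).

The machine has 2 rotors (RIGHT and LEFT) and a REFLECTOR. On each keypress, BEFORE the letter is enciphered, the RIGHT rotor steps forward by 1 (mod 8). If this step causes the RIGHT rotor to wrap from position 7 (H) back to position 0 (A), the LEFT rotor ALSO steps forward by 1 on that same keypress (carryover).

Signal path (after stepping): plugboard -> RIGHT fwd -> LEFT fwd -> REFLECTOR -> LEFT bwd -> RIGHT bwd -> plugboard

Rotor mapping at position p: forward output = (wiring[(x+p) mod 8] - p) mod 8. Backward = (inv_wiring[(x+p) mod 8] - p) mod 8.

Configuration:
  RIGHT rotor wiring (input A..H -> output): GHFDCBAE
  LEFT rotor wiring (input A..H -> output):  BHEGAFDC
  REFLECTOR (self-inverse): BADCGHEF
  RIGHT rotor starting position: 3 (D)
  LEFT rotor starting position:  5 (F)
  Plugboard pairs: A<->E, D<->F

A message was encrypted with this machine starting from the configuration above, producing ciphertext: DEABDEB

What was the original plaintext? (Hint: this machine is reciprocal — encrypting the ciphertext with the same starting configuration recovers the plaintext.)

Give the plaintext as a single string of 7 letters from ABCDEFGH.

Char 1 ('D'): step: R->4, L=5; D->plug->F->R->D->L->E->refl->G->L'->B->R'->G->plug->G
Char 2 ('E'): step: R->5, L=5; E->plug->A->R->E->L->C->refl->D->L'->H->R'->C->plug->C
Char 3 ('A'): step: R->6, L=5; A->plug->E->R->H->L->D->refl->C->L'->E->R'->G->plug->G
Char 4 ('B'): step: R->7, L=5; B->plug->B->R->H->L->D->refl->C->L'->E->R'->E->plug->A
Char 5 ('D'): step: R->0, L->6 (L advanced); D->plug->F->R->B->L->E->refl->G->L'->E->R'->H->plug->H
Char 6 ('E'): step: R->1, L=6; E->plug->A->R->G->L->C->refl->D->L'->C->R'->C->plug->C
Char 7 ('B'): step: R->2, L=6; B->plug->B->R->B->L->E->refl->G->L'->E->R'->G->plug->G

Answer: GCGAHCG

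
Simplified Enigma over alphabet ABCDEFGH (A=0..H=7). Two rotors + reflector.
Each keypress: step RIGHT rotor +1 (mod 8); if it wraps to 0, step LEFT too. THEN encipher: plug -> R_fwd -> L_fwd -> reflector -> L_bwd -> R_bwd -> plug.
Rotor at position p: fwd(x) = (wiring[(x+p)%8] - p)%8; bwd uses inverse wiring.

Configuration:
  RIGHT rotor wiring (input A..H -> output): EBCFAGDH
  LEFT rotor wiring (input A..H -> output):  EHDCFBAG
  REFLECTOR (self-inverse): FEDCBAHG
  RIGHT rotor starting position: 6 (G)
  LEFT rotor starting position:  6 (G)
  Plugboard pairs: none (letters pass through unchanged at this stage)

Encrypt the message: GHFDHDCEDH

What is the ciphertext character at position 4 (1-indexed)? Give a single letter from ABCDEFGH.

Char 1 ('G'): step: R->7, L=6; G->plug->G->R->H->L->D->refl->C->L'->A->R'->A->plug->A
Char 2 ('H'): step: R->0, L->7 (L advanced); H->plug->H->R->H->L->B->refl->E->L'->D->R'->G->plug->G
Char 3 ('F'): step: R->1, L=7; F->plug->F->R->C->L->A->refl->F->L'->B->R'->B->plug->B
Char 4 ('D'): step: R->2, L=7; D->plug->D->R->E->L->D->refl->C->L'->G->R'->C->plug->C

C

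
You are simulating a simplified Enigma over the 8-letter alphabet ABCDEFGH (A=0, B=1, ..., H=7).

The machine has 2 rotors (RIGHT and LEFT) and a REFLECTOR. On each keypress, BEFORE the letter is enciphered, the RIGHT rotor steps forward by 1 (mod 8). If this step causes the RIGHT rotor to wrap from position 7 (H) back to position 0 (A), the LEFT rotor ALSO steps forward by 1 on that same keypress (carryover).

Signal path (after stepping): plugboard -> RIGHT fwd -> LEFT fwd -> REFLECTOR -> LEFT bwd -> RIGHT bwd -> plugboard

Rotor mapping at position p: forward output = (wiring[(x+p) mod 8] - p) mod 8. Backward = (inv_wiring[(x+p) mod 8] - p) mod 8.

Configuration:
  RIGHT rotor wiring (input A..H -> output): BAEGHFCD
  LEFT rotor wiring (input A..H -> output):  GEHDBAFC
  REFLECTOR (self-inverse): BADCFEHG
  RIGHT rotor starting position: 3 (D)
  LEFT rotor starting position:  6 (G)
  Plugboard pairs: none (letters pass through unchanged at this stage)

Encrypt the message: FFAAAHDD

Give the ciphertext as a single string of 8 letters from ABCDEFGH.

Char 1 ('F'): step: R->4, L=6; F->plug->F->R->E->L->B->refl->A->L'->C->R'->H->plug->H
Char 2 ('F'): step: R->5, L=6; F->plug->F->R->H->L->C->refl->D->L'->G->R'->C->plug->C
Char 3 ('A'): step: R->6, L=6; A->plug->A->R->E->L->B->refl->A->L'->C->R'->D->plug->D
Char 4 ('A'): step: R->7, L=6; A->plug->A->R->E->L->B->refl->A->L'->C->R'->B->plug->B
Char 5 ('A'): step: R->0, L->7 (L advanced); A->plug->A->R->B->L->H->refl->G->L'->H->R'->E->plug->E
Char 6 ('H'): step: R->1, L=7; H->plug->H->R->A->L->D->refl->C->L'->F->R'->C->plug->C
Char 7 ('D'): step: R->2, L=7; D->plug->D->R->D->L->A->refl->B->L'->G->R'->H->plug->H
Char 8 ('D'): step: R->3, L=7; D->plug->D->R->H->L->G->refl->H->L'->B->R'->H->plug->H

Answer: HCDBECHH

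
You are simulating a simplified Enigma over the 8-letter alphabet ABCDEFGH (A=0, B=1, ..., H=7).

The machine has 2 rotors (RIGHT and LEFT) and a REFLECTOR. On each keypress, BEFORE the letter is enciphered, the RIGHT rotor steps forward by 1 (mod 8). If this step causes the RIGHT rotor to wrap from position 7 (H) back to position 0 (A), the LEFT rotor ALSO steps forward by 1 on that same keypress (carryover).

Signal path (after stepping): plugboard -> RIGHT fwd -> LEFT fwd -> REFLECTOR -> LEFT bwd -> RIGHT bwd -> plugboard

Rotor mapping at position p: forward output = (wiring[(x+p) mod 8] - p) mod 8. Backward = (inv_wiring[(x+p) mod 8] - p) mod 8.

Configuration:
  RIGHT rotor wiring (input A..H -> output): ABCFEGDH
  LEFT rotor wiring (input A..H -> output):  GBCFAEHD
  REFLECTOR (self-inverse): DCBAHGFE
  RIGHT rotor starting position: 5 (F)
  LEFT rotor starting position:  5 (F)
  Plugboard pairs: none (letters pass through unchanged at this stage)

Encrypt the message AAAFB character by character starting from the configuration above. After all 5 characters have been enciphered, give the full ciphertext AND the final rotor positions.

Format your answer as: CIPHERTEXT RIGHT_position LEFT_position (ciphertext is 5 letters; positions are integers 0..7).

Answer: CHFDC 2 6

Derivation:
Char 1 ('A'): step: R->6, L=5; A->plug->A->R->F->L->F->refl->G->L'->C->R'->C->plug->C
Char 2 ('A'): step: R->7, L=5; A->plug->A->R->A->L->H->refl->E->L'->E->R'->H->plug->H
Char 3 ('A'): step: R->0, L->6 (L advanced); A->plug->A->R->A->L->B->refl->C->L'->G->R'->F->plug->F
Char 4 ('F'): step: R->1, L=6; F->plug->F->R->C->L->A->refl->D->L'->D->R'->D->plug->D
Char 5 ('B'): step: R->2, L=6; B->plug->B->R->D->L->D->refl->A->L'->C->R'->C->plug->C
Final: ciphertext=CHFDC, RIGHT=2, LEFT=6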